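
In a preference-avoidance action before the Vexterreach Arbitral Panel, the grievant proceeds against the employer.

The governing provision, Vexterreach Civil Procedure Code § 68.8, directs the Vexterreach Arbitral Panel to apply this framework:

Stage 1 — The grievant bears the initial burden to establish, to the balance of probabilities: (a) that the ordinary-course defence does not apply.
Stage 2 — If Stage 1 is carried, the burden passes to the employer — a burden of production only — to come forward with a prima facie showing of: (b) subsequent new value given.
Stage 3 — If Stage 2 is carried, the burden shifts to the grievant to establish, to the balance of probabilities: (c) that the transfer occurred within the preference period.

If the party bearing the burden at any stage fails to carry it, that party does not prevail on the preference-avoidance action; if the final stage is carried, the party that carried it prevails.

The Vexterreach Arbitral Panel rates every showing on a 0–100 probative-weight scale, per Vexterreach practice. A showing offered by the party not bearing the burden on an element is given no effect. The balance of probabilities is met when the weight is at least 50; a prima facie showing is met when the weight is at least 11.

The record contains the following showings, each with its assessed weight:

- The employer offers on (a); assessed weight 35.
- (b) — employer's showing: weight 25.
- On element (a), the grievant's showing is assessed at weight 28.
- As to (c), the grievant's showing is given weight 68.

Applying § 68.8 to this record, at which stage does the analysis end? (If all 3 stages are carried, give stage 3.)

Stage 1 (grievant, the balance of probabilities, weight is at least 50): (a) 28 (employer's 35 disregarded) < 50 — fails.
  The grievant does not carry Stage 1.
So the employer prevails.

stage 1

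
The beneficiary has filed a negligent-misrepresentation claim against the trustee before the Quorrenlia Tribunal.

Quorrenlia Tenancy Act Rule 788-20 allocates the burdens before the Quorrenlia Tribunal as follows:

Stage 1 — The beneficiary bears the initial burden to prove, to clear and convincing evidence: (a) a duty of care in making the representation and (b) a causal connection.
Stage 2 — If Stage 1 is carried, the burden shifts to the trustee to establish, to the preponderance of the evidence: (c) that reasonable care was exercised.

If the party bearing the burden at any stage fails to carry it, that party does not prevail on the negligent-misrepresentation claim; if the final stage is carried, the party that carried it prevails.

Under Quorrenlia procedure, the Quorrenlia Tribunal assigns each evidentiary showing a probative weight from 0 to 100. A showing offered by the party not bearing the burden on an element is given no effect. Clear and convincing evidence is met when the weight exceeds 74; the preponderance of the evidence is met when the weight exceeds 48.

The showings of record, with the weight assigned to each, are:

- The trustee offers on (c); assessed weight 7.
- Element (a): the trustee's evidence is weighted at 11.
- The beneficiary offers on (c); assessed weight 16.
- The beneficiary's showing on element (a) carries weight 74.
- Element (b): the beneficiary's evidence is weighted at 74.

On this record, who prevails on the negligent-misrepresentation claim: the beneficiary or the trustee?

trustee

Stage 1 (beneficiary, clear and convincing evidence, weight exceeds 74): (a) 74 (trustee's 11 disregarded) ≤ 74 — fails; (b) 74 ≤ 74 — fails.
  The beneficiary does not carry Stage 1.
The trustee prevails.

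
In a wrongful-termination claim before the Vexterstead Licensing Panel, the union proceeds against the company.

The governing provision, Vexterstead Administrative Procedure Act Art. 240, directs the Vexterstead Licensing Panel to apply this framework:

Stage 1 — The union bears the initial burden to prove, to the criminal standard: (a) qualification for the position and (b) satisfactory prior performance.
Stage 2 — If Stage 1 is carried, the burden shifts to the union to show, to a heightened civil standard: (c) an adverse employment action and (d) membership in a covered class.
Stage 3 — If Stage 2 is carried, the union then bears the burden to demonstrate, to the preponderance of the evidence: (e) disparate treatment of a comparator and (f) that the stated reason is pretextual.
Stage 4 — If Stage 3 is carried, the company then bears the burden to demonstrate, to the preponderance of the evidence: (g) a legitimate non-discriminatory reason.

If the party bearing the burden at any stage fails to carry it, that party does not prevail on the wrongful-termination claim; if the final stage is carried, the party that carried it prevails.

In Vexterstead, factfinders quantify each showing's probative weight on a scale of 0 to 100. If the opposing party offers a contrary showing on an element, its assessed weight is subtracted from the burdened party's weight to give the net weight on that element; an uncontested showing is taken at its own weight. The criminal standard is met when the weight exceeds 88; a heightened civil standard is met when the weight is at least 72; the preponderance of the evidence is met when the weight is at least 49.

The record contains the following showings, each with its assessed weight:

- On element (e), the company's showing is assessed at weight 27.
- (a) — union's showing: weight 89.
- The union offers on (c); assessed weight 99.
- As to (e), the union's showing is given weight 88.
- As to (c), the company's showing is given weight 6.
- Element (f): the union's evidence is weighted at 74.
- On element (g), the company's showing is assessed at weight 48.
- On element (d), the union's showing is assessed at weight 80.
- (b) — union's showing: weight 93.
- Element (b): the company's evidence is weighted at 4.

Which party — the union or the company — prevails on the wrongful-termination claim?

At Stage 1 the union must meet the criminal standard (weight exceeds 88): on (a) the weight is 89, which does exceed 88, so (a) meets the standard; on (b) the weight is 93 less the opposing 4 gives net 89, > 88, so (b) meets the standard.
  Stage 1 carried; the burden remains with the union.
At Stage 2 the union must meet a heightened civil standard (weight is at least 72): on (c) the weight is 99 less the opposing 6 gives net 93, which does reach 72, so (c) meets the standard; on (d) the weight is 80, ≥ 72, so (d) meets the standard.
  Stage 2 carried; the burden remains with the union.
At Stage 3 the union must meet the preponderance of the evidence (weight is at least 49): on (e) the weight is 88 less the opposing 27 gives net 61, which does reach 49, so (e) meets the standard; on (f) the weight is 74, which does reach 49, so (f) meets the standard.
  Stage 3 carried; the burden shifts to the company.
At Stage 4 the company must meet the preponderance of the evidence (weight is at least 49): on (g) the weight is 48, < 49, so (g) does not meet the standard.
  The company does not carry Stage 4.
The analysis ends at Stage 4; the union prevails.

union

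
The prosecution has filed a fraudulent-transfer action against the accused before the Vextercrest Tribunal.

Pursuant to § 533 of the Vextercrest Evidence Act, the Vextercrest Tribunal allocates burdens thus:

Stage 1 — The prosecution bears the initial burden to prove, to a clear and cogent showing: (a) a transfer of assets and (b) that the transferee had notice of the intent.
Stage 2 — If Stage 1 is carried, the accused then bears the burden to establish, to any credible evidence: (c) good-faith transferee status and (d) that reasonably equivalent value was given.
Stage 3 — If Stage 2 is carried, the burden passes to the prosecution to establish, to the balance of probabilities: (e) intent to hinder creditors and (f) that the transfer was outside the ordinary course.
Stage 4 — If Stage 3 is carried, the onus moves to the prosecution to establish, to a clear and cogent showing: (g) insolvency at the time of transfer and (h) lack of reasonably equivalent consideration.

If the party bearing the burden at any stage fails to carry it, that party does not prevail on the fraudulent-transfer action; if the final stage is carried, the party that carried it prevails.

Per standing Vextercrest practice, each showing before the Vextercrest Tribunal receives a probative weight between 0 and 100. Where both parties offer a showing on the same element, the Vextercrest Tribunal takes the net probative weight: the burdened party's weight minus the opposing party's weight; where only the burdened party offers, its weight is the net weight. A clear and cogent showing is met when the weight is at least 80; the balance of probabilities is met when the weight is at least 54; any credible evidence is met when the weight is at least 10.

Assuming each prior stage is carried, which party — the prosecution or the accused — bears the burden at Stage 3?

Stage 3's rule assigns the burden to the prosecution (to the balance of probabilities).

prosecution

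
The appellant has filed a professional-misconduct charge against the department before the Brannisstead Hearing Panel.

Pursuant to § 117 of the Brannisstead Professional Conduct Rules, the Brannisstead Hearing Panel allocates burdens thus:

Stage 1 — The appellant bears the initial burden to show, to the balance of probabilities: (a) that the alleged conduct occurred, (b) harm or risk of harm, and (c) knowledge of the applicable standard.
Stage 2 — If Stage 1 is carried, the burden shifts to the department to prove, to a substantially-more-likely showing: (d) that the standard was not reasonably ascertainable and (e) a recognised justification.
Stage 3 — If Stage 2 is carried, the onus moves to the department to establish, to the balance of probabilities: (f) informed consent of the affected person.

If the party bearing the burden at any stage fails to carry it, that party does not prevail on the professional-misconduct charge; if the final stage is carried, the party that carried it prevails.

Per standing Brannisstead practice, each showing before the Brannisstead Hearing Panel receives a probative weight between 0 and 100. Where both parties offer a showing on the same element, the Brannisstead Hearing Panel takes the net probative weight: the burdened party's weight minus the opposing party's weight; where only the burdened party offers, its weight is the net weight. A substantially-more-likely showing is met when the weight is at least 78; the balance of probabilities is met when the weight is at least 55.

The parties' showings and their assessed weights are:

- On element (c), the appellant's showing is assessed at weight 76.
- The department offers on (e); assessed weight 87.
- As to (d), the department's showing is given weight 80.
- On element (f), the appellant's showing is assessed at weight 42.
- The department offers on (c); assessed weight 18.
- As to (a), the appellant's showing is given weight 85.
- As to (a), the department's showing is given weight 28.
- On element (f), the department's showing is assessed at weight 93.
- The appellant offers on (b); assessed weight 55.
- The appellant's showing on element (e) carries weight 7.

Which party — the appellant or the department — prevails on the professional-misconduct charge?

Stage 1 — burden on appellant; standard: the balance of probabilities (weight is at least 55).
    (a): 85 − 28 = 57 ≥ 55 [met]
    (b): 55 ≥ 55 [met]
    (c): 76 − 18 = 58 ≥ 55 [met]
  Stage 1 is satisfied; the onus moves to the department.
Stage 2 — burden on department; standard: a substantially-more-likely showing (weight is at least 78).
    (d): 80 ≥ 78 [met]
    (e): 87 − 7 = 80 ≥ 78 [met]
  Stage 2 is satisfied; the department continues to bear the burden.
Stage 3 — burden on department; standard: the balance of probabilities (weight is at least 55).
    (f): 93 − 42 = 51 < 55 [not met]
  Not every element is met, so the department fails to carry Stage 3.
The analysis ends at Stage 3; the appellant prevails.

appellant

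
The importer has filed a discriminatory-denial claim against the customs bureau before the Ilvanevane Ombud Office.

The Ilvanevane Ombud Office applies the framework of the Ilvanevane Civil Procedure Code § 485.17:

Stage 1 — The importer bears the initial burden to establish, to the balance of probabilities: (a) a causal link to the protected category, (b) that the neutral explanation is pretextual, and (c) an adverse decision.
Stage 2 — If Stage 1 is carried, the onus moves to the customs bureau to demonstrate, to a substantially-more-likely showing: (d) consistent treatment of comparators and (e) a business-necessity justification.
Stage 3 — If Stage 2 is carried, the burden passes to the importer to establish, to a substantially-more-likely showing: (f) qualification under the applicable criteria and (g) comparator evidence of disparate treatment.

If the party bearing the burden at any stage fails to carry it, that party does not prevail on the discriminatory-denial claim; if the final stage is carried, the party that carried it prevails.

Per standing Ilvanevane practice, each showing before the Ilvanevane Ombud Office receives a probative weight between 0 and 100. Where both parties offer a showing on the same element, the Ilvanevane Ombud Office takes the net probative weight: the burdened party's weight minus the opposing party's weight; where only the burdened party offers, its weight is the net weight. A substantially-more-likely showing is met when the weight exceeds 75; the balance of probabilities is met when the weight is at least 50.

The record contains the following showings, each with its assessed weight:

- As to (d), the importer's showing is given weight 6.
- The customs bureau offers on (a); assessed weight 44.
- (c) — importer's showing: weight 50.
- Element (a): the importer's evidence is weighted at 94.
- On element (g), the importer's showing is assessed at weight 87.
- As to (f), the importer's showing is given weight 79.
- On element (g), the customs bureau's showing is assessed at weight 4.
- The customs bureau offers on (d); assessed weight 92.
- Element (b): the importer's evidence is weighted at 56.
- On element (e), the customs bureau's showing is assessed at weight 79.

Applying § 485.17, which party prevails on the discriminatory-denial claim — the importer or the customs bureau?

Stage 1 (importer, the balance of probabilities, weight is at least 50): (a) net 94−44=50 ≥ 50 — meets; (b) 56 ≥ 50 — meets; (c) 50 ≥ 50 — meets.
  Stage 1 carried; the burden shifts to the customs bureau.
Stage 2 (customs bureau, a substantially-more-likely showing, weight exceeds 75): (d) net 92−6=86 > 75 — meets; (e) 79 > 75 — meets.
  The customs bureau carries Stage 2; the importer now bears the burden.
Stage 3 (importer, a substantially-more-likely showing, weight exceeds 75): (f) 79 > 75 — meets; (g) net 87−4=83 > 75 — meets.
  Stage 3 carried; the final stage is satisfied.
With every stage satisfied, the importer prevails.

importer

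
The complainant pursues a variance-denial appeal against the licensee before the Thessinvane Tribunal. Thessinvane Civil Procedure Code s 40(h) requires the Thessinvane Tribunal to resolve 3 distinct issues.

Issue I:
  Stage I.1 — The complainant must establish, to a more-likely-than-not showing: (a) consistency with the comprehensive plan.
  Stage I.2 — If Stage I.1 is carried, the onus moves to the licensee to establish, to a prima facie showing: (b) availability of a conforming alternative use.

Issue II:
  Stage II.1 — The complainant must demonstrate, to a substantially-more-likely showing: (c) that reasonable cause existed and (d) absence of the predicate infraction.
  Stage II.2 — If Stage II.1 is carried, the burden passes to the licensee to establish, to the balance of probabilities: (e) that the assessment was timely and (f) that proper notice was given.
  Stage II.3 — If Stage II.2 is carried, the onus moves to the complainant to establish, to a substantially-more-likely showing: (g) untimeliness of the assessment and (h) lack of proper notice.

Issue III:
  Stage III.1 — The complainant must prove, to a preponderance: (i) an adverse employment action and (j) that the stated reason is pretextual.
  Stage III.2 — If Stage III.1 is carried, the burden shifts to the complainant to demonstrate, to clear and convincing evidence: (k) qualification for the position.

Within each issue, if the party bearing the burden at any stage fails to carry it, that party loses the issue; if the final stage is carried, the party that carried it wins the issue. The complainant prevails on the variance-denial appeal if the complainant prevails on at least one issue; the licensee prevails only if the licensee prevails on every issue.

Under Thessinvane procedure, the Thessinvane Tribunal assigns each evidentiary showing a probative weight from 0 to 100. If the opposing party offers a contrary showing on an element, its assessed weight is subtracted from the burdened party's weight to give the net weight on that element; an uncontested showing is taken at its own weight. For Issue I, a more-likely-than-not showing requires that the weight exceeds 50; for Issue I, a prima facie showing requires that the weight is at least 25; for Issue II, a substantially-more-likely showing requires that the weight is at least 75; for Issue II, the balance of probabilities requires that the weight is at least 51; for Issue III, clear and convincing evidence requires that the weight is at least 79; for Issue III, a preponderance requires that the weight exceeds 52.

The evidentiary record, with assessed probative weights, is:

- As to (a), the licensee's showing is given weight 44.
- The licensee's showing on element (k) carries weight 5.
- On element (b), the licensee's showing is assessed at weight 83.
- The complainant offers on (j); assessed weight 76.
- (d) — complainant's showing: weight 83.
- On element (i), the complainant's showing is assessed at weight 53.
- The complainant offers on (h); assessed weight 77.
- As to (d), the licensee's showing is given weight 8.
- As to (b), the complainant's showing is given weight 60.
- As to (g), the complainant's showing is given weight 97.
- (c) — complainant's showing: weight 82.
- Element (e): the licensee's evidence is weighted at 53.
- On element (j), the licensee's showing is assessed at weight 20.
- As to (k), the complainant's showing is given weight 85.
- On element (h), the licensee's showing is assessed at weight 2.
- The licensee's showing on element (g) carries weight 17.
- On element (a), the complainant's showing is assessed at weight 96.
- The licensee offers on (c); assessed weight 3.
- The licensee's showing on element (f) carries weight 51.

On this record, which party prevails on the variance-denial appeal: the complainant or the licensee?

— Issue I —
At Stage I.1 the complainant must meet a more-likely-than-not showing (weight exceeds 50): on (a) the weight is 96 less the opposing 44 gives net 52, which does exceed 50, so (a) meets the standard.
  The complainant carries Stage I.1; the licensee now bears the burden.
At Stage I.2 the licensee must meet a prima facie showing (weight is at least 25): on (b) the weight is 83 less the opposing 60 gives net 23, < 25, so (b) does not meet the standard.
  Stage I.2 not carried; the licensee fails its burden.
The analysis ends at Stage I.2; the complainant prevails on this issue.
— Issue II —
At Stage II.1 the complainant must meet a substantially-more-likely showing (weight is at least 75): on (c) the weight is 82 less the opposing 3 gives net 79, ≥ 75, so (c) meets the standard; on (d) the weight is 83 less the opposing 8 gives net 75, which does reach 75, so (d) meets the standard.
  Stage II.1 is satisfied; the onus moves to the licensee.
At Stage II.2 the licensee must meet the balance of probabilities (weight is at least 51): on (e) the weight is 53, ≥ 51, so (e) meets the standard; on (f) the weight is 51, which does reach 51, so (f) meets the standard.
  Stage II.2 is satisfied; the onus moves to the complainant.
At Stage II.3 the complainant must meet a substantially-more-likely showing (weight is at least 75): on (g) the weight is 97 less the opposing 17 gives net 80, ≥ 75, so (g) meets the standard; on (h) the weight is 77 less the opposing 2 gives net 75, which does reach 75, so (h) meets the standard.
  The complainant carries the last stage.
With every stage satisfied, the complainant prevails on this issue.
— Issue III —
Stage III.1 (complainant, a preponderance, weight exceeds 52): (i) 53 > 52 — meets; (j) net 76−20=56 > 52 — meets.
  Stage III.1 is satisfied; the complainant continues to bear the burden.
Stage III.2 (complainant, clear and convincing evidence, weight is at least 79): (k) net 85−5=80 ≥ 79 — meets.
  All elements met at the final stage.
Every stage carried; the complainant prevails on this issue.
Per-issue: Issue I → complainant; Issue II → complainant; Issue III → complainant. The complainant must prevail on at least one issue; overall, the complainant prevails.

complainant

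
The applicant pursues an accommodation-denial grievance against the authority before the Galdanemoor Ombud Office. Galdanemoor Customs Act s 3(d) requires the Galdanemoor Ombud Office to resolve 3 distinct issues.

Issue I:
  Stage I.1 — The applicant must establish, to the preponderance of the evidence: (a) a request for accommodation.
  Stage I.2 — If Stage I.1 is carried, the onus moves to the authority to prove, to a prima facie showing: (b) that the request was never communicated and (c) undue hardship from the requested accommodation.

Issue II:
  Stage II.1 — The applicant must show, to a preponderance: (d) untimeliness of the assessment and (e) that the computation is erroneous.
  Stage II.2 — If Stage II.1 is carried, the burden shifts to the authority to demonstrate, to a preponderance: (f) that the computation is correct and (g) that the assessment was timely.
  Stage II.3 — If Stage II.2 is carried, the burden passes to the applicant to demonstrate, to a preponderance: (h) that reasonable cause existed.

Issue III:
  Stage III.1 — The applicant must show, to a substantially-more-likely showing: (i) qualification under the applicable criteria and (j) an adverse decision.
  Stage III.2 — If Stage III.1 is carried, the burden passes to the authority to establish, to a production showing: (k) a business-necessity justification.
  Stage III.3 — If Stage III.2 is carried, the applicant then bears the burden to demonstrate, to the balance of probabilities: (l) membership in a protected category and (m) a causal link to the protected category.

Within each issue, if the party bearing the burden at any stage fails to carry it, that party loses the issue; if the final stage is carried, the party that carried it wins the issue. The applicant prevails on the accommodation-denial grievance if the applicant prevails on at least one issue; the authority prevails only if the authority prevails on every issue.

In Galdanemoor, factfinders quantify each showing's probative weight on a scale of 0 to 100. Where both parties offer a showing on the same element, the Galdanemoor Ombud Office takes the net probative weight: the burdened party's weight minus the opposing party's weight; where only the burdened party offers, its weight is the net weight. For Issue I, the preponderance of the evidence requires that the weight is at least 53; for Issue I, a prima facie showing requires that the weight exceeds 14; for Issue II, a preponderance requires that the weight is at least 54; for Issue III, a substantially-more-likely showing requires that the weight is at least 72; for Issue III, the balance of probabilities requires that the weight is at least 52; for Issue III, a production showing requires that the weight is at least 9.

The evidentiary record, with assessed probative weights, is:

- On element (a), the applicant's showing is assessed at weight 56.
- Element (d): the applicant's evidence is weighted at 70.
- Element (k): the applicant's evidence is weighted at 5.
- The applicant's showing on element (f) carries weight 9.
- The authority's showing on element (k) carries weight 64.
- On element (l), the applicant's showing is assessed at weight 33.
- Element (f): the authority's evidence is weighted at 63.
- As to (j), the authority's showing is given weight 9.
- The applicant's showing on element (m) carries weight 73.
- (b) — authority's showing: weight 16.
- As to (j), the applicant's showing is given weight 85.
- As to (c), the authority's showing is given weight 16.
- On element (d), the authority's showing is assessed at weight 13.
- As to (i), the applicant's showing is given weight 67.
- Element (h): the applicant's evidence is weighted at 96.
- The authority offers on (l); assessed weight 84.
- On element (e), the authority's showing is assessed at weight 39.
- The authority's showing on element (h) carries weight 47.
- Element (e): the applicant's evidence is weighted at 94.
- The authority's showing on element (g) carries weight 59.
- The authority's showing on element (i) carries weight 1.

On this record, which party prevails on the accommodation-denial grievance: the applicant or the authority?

— Issue I —
At Stage I.1 the applicant must meet the preponderance of the evidence (weight is at least 53): on (a) the weight is 56, ≥ 53, so (a) meets the standard.
  The applicant carries Stage I.1; the authority now bears the burden.
At Stage I.2 the authority must meet a prima facie showing (weight exceeds 14): on (b) the weight is 16, which does exceed 14, so (b) meets the standard; on (c) the weight is 16, > 14, so (c) meets the standard.
  Stage I.2 carried; the final stage is satisfied.
All stages carried — the authority prevails on this issue.
— Issue II —
Stage II.1 — burden on applicant; standard: a preponderance (weight is at least 54).
    (d): 70 − 13 = 57 ≥ 54 [met]
    (e): 94 − 39 = 55 ≥ 54 [met]
  Stage II.1 is satisfied; the onus moves to the authority.
Stage II.2 — burden on authority; standard: a preponderance (weight is at least 54).
    (f): 63 − 9 = 54 ≥ 54 [met]
    (g): 59 ≥ 54 [met]
  Stage II.2 is satisfied; the onus moves to the applicant.
Stage II.3 — burden on applicant; standard: a preponderance (weight is at least 54).
    (h): 96 − 47 = 49 < 54 [not met]
  Stage II.3 not carried; the applicant fails its burden.
The authority prevails on this issue.
— Issue III —
Stage III.1 (applicant, a substantially-more-likely showing, weight is at least 72): (i) net 67−1=66 < 72 — fails; (j) net 85−9=76 ≥ 72 — meets.
  Stage III.1 not carried; the applicant fails its burden.
So the authority prevails on this issue.
Per-issue: Issue I → authority; Issue II → authority; Issue III → authority. The applicant must prevail on at least one issue; overall, the authority prevails.

authority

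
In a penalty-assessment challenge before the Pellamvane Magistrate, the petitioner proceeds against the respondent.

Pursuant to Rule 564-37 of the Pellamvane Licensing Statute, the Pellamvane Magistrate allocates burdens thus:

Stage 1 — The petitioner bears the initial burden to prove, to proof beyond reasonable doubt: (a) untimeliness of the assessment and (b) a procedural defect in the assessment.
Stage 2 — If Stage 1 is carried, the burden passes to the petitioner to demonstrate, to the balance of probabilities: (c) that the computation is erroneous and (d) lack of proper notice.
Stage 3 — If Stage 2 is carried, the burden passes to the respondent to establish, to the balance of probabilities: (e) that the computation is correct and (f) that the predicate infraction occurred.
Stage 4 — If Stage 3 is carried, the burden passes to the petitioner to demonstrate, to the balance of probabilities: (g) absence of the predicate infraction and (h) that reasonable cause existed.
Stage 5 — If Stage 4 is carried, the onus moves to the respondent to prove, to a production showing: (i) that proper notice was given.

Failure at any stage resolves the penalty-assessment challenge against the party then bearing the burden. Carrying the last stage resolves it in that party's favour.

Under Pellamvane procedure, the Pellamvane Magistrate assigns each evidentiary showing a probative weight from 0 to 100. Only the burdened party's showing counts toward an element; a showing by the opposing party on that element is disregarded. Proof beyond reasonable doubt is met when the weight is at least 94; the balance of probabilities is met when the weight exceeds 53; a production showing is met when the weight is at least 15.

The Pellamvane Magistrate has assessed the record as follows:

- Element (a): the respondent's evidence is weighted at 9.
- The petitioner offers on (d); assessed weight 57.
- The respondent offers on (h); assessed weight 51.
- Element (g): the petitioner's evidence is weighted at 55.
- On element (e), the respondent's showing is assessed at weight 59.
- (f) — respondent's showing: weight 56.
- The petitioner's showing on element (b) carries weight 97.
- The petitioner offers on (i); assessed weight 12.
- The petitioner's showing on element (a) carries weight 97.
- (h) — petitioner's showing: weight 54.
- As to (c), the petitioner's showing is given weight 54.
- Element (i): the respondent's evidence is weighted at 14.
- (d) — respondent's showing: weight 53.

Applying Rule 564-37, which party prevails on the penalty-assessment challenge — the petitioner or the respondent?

Stage 1 (petitioner, proof beyond reasonable doubt, weight is at least 94): (a) 97 (respondent's 9 disregarded) ≥ 94 — meets; (b) 97 ≥ 94 — meets.
  Stage 1 is satisfied; the petitioner continues to bear the burden.
Stage 2 (petitioner, the balance of probabilities, weight exceeds 53): (c) 54 > 53 — meets; (d) 57 (respondent's 53 disregarded) > 53 — meets.
  Stage 2 carried; the burden shifts to the respondent.
Stage 3 (respondent, the balance of probabilities, weight exceeds 53): (e) 59 > 53 — meets; (f) 56 > 53 — meets.
  Stage 3 is satisfied; the onus moves to the petitioner.
Stage 4 (petitioner, the balance of probabilities, weight exceeds 53): (g) 55 > 53 — meets; (h) 54 (respondent's 51 disregarded) > 53 — meets.
  Stage 4 is satisfied; the onus moves to the respondent.
Stage 5 (respondent, a production showing, weight is at least 15): (i) 14 (petitioner's 12 disregarded) < 15 — fails.
  Not every element is met, so the respondent fails to carry Stage 5.
So the petitioner prevails.

petitioner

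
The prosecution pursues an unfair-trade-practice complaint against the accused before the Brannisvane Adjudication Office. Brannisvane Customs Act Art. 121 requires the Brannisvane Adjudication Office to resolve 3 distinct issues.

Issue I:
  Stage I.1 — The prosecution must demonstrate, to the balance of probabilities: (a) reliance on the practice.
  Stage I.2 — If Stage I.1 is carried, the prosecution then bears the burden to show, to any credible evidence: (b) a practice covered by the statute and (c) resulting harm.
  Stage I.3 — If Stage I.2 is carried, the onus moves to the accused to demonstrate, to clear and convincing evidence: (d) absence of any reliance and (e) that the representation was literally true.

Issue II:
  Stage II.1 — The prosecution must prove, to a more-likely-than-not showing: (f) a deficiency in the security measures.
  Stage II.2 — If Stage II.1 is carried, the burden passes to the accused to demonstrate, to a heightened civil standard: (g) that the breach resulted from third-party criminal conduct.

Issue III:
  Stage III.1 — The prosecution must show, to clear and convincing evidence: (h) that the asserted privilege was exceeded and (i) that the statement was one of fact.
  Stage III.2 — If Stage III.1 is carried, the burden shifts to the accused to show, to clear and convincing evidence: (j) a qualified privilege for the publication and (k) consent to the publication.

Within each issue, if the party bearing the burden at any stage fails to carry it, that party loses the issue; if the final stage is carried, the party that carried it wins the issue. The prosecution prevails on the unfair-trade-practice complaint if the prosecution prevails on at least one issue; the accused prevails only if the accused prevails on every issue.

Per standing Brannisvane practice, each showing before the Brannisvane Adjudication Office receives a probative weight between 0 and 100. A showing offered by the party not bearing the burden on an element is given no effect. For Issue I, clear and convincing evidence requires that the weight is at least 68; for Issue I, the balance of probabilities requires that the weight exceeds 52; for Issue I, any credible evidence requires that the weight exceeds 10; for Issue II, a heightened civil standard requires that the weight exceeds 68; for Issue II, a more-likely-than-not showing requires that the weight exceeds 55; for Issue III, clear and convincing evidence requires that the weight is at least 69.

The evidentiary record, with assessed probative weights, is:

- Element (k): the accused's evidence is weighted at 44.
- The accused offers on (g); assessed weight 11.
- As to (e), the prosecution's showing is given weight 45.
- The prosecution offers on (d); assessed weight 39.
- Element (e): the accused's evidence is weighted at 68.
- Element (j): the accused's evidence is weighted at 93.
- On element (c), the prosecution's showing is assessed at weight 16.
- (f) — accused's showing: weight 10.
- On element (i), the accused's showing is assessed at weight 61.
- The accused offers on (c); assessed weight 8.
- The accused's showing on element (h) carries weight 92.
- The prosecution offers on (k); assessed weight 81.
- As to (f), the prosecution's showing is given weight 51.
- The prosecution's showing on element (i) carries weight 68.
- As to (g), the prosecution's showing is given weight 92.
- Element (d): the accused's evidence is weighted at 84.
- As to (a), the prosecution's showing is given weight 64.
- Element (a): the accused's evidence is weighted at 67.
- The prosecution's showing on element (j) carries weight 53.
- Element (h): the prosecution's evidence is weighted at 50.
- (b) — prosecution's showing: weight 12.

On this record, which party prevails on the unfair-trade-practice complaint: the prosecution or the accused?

accused

— Issue I —
At Stage I.1 the prosecution must meet the balance of probabilities (weight exceeds 52): on (a) the weight is 64 (the accused's 67 is given no effect), which does exceed 52, so (a) meets the standard.
  Stage I.1 is satisfied; the prosecution continues to bear the burden.
At Stage I.2 the prosecution must meet any credible evidence (weight exceeds 10): on (b) the weight is 12, which does exceed 10, so (b) meets the standard; on (c) the weight is 16 (the accused's 8 is given no effect), which does exceed 10, so (c) meets the standard.
  Stage I.2 carried; the burden shifts to the accused.
At Stage I.3 the accused must meet clear and convincing evidence (weight is at least 68): on (d) the weight is 84 (the prosecution's 39 is given no effect), ≥ 68, so (d) meets the standard; on (e) the weight is 68 (the prosecution's 45 is given no effect), which does reach 68, so (e) meets the standard.
  All elements met at the final stage.
With every stage satisfied, the accused prevails on this issue.
— Issue II —
At Stage II.1 the prosecution must meet a more-likely-than-not showing (weight exceeds 55): on (f) the weight is 51 (the accused's 10 is given no effect), which does not exceed 55, so (f) does not meet the standard.
  Not every element is met, so the prosecution fails to carry Stage II.1.
So the accused prevails on this issue.
— Issue III —
Stage III.1 — burden on prosecution; standard: clear and convincing evidence (weight is at least 69).
    (h): 50 (accused's 92 disregarded) < 69 [not met]
    (i): 68 (accused's 61 disregarded) < 69 [not met]
  Stage III.1 not carried; the prosecution fails its burden.
So the accused prevails on this issue.
Per-issue: Issue I → accused; Issue II → accused; Issue III → accused. The prosecution must prevail on at least one issue; overall, the accused prevails.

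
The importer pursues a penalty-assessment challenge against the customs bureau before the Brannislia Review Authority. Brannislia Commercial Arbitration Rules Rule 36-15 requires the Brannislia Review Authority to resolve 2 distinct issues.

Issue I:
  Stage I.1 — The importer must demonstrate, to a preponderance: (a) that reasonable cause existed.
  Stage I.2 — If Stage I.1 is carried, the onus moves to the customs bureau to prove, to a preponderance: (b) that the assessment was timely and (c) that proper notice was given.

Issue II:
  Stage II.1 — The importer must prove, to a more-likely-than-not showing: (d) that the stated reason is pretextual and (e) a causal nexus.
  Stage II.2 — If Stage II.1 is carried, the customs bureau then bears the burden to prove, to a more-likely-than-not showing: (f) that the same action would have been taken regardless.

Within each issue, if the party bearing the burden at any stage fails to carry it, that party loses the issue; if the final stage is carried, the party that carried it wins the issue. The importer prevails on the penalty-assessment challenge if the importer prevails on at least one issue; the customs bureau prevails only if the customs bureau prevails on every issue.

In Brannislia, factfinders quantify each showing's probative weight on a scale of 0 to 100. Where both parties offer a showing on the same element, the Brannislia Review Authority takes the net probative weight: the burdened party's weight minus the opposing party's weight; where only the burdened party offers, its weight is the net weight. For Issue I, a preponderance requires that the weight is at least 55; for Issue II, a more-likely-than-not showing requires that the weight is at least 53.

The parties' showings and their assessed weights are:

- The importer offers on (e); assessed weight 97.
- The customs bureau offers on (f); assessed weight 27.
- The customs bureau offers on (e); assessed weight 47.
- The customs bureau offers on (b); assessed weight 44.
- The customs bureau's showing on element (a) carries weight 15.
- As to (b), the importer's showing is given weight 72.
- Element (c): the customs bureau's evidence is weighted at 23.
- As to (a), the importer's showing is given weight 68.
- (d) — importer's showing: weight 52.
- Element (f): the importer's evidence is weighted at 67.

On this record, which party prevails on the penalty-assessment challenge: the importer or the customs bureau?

— Issue I —
At Stage I.1 the importer must meet a preponderance (weight is at least 55): on (a) the weight is 68 less the opposing 15 gives net 53, < 55, so (a) does not meet the standard.
  Stage I.1 not carried; the importer fails its burden.
The analysis ends at Stage I.1; the customs bureau prevails on this issue.
— Issue II —
Stage II.1 — burden on importer; standard: a more-likely-than-not showing (weight is at least 53).
    (d): 52 < 53 [not met]
    (e): 97 − 47 = 50 < 53 [not met]
  Stage II.1 not carried; the importer fails its burden.
The analysis ends at Stage II.1; the customs bureau prevails on this issue.
Per-issue: Issue I → customs bureau; Issue II → customs bureau. The importer must prevail on at least one issue; overall, the customs bureau prevails.

customs bureau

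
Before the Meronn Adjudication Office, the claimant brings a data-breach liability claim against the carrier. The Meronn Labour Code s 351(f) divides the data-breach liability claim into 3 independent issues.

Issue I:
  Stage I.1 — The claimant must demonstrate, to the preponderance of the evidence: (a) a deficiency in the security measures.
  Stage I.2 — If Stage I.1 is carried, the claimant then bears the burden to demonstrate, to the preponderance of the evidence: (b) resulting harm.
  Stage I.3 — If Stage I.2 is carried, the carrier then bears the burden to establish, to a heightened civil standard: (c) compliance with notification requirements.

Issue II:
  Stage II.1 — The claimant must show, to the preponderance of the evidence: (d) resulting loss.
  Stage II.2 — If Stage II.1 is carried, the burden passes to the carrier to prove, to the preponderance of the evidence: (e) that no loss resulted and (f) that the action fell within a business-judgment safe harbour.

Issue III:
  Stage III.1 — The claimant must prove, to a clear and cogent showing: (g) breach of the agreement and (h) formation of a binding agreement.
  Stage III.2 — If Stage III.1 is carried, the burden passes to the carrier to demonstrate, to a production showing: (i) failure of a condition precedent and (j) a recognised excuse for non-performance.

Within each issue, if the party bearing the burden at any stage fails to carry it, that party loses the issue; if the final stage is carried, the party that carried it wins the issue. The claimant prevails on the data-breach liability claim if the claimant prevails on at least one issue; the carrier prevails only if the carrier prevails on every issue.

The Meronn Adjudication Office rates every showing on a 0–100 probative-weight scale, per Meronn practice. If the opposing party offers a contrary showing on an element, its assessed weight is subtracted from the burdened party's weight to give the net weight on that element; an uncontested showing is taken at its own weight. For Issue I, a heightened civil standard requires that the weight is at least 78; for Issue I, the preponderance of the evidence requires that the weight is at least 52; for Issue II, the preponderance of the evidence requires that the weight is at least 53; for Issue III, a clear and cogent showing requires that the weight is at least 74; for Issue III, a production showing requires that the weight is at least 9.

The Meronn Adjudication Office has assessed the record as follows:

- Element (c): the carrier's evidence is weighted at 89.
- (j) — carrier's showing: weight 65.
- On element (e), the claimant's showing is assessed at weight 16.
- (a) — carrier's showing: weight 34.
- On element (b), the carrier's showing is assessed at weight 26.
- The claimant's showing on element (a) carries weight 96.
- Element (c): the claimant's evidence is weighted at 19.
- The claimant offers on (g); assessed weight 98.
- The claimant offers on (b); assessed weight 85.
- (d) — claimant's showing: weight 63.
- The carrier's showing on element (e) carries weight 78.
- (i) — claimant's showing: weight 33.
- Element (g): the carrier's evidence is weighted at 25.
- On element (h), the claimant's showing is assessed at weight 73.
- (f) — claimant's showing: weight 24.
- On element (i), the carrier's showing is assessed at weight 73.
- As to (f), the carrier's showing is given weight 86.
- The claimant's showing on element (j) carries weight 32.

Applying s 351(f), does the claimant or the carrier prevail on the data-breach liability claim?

— Issue I —
At Stage I.1 the claimant must meet the preponderance of the evidence (weight is at least 52): on (a) the weight is 96 less the opposing 34 gives net 62, which does reach 52, so (a) meets the standard.
  Stage I.1 is satisfied; the claimant continues to bear the burden.
At Stage I.2 the claimant must meet the preponderance of the evidence (weight is at least 52): on (b) the weight is 85 less the opposing 26 gives net 59, ≥ 52, so (b) meets the standard.
  All elements met. The burden passes to the carrier.
At Stage I.3 the carrier must meet a heightened civil standard (weight is at least 78): on (c) the weight is 89 less the opposing 19 gives net 70, < 78, so (c) does not meet the standard.
  Stage I.3 not carried; the carrier fails its burden.
So the claimant prevails on this issue.
— Issue II —
Stage II.1 (claimant, the preponderance of the evidence, weight is at least 53): (d) 63 ≥ 53 — meets.
  The claimant carries Stage II.1; the carrier now bears the burden.
Stage II.2 (carrier, the preponderance of the evidence, weight is at least 53): (e) net 78−16=62 ≥ 53 — meets; (f) net 86−24=62 ≥ 53 — meets.
  All elements met at the final stage.
Every stage carried; the carrier prevails on this issue.
— Issue III —
At Stage III.1 the claimant must meet a clear and cogent showing (weight is at least 74): on (g) the weight is 98 less the opposing 25 gives net 73, which does not reach 74, so (g) does not meet the standard; on (h) the weight is 73, < 74, so (h) does not meet the standard.
  Not every element is met, so the claimant fails to carry Stage III.1.
The carrier prevails on this issue.
Per-issue: Issue I → claimant; Issue II → carrier; Issue III → carrier. The claimant must prevail on at least one issue; overall, the claimant prevails.

claimant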